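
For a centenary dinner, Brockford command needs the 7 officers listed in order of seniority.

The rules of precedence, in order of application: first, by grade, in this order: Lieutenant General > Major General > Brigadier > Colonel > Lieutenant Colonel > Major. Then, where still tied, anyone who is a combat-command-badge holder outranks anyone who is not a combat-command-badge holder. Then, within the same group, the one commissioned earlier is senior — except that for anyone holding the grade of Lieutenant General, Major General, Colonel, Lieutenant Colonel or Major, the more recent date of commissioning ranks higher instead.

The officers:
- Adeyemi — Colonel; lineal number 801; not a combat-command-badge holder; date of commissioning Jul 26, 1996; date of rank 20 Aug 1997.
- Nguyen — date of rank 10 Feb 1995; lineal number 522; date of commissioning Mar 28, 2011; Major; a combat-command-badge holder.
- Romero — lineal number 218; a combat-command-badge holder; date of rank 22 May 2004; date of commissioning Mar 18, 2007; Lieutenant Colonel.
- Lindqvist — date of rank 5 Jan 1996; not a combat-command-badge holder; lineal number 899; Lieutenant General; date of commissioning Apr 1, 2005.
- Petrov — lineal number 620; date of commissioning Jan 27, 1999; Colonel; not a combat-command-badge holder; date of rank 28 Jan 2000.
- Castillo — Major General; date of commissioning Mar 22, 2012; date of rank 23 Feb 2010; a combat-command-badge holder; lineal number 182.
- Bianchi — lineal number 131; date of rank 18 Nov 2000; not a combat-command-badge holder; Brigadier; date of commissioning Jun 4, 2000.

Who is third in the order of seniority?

Bianchi

By grade: Lindqvist (Lieutenant General); then Castillo (Major General); then Bianchi (Brigadier); then Petrov and Adeyemi (Colonel); then Romero (Lieutenant Colonel); then Nguyen (Major).
Petrov and Adeyemi are each not a combat-command-badge holder, so the next rule applies.
Among Petrov and Adeyemi, by date of commissioning (later first) (reversed rule for this group): Petrov (Jan 27, 1999) before Adeyemi (Jul 26, 1996).
Order: Lindqvist, Castillo, Bianchi, Petrov, Adeyemi, Romero, Nguyen.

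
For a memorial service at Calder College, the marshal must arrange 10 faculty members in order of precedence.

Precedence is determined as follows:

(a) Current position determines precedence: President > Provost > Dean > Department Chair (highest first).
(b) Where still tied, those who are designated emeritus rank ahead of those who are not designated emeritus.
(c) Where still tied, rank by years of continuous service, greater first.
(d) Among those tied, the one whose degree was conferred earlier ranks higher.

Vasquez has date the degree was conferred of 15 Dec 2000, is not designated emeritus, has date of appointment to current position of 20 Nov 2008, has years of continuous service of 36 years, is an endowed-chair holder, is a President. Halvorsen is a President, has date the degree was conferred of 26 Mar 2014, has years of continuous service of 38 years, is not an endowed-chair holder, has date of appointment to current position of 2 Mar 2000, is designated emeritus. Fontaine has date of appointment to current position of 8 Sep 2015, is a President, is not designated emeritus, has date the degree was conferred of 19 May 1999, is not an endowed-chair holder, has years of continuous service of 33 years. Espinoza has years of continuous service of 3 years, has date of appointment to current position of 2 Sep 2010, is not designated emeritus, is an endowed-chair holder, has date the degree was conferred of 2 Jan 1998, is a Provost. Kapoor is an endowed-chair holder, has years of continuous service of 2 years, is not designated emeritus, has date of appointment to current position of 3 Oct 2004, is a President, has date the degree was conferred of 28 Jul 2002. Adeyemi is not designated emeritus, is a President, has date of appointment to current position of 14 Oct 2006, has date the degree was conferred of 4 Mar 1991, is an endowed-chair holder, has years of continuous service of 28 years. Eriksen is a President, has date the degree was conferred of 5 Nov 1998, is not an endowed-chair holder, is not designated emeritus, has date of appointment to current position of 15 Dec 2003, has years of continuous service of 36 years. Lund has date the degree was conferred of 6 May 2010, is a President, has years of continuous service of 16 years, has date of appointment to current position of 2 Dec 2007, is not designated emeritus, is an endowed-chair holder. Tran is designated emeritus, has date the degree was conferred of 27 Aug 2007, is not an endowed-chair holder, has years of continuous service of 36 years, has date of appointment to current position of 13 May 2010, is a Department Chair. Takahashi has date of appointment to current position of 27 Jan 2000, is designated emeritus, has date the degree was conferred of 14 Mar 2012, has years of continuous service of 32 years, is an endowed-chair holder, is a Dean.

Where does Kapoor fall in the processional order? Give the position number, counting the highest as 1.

By current position: Halvorsen, Eriksen, Vasquez, Fontaine, Adeyemi, Lund and Kapoor (President); then Espinoza (Provost); then Takahashi (Dean); then Tran (Department Chair).
Among Halvorsen, Eriksen, Vasquez, Fontaine, Adeyemi, Lund and Kapoor, designated emeritus before not designated emeritus: Halvorsen (designated emeritus) before Eriksen, Vasquez, Fontaine, Adeyemi, Lund and Kapoor (not designated emeritus).
Among Eriksen, Vasquez, Fontaine, Adeyemi, Lund and Kapoor, by years of continuous service (higher first): Eriksen and Vasquez (36 years) before Fontaine (33 years) before Adeyemi (28 years) before Lund (16 years) before Kapoor (2 years).
Among Eriksen and Vasquez, by date the degree was conferred (earlier first): Eriksen (5 Nov 1998) before Vasquez (15 Dec 2000).
Order: Halvorsen, Eriksen, Vasquez, Fontaine, Adeyemi, Lund, Kapoor, Espinoza, Takahashi, Tran. So position 7.

7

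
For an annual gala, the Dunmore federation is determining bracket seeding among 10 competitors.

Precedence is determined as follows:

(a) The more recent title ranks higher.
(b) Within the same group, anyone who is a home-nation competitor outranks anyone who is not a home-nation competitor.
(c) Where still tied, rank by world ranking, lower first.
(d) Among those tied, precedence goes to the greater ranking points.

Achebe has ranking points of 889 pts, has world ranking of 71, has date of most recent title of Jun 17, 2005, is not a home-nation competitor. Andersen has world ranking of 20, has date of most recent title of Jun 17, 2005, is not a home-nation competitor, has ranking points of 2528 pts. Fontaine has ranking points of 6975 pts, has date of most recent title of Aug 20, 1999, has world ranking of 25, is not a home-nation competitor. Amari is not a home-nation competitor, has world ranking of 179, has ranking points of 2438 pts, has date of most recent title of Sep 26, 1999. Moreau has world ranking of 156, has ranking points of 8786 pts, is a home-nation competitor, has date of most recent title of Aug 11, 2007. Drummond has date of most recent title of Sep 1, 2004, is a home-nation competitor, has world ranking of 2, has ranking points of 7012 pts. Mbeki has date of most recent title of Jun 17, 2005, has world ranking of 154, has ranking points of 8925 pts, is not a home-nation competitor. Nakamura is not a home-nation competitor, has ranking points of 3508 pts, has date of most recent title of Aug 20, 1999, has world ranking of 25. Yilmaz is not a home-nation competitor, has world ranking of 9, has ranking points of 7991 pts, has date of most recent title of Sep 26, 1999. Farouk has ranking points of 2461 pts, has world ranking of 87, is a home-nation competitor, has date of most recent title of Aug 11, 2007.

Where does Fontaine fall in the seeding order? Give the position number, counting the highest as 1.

By date of most recent title (later first): Farouk and Moreau (both Aug 11, 2007); then Andersen, Achebe and Mbeki (each Jun 17, 2005); then Drummond (Sep 1, 2004); then Yilmaz and Amari (both Sep 26, 1999); then Fontaine and Nakamura (both Aug 20, 1999).
Farouk and Moreau are each a home-nation competitor, so the next rule applies.
Among Farouk and Moreau, by world ranking (lower first): Farouk (87) before Moreau (156).
Andersen, Achebe and Mbeki are each not a home-nation competitor, so the next rule applies.
Among Andersen, Achebe and Mbeki, by world ranking (lower first): Andersen (20) before Achebe (71) before Mbeki (154).
Yilmaz and Amari are each not a home-nation competitor, so the next rule applies.
Among Yilmaz and Amari, by world ranking (lower first): Yilmaz (9) before Amari (179).
Fontaine and Nakamura are each not a home-nation competitor, so the next rule applies.
Fontaine and Nakamura both have world ranking 25, so the next rule applies.
Among Fontaine and Nakamura, by ranking points (higher first): Fontaine (6975 pts) before Nakamura (3508 pts).
Order: Farouk, Moreau, Andersen, Achebe, Mbeki, Drummond, Yilmaz, Amari, Fontaine, Nakamura. So position 9.

9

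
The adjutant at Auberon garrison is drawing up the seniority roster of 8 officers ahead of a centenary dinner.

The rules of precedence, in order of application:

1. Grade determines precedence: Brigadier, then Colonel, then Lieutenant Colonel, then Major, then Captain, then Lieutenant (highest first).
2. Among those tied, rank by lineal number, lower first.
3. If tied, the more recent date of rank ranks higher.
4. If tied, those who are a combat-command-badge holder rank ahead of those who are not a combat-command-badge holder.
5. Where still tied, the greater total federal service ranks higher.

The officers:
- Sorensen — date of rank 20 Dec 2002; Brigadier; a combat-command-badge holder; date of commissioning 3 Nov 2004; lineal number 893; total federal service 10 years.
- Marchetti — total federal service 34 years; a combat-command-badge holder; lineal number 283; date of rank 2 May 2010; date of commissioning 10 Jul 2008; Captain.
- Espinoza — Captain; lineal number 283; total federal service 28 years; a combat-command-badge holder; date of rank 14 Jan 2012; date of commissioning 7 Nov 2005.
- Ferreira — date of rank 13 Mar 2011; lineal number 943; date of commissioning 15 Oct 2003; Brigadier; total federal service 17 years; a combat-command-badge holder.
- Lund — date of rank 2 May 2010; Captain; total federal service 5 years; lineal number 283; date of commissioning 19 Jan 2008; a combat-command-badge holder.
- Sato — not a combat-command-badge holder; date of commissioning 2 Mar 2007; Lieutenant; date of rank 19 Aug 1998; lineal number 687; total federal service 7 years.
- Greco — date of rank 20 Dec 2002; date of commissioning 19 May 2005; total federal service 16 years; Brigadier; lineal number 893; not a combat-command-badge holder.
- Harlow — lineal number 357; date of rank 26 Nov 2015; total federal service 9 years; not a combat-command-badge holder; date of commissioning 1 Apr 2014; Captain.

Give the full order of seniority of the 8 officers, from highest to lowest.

By grade: Sorensen, Greco and Ferreira (Brigadier); then Espinoza, Marchetti, Lund and Harlow (Captain); then Sato (Lieutenant).
Among Sorensen, Greco and Ferreira, by lineal number (lower first): Sorensen and Greco (893) before Ferreira (943).
Sorensen and Greco both have date of rank 20 Dec 2002, so the next rule applies.
Among Sorensen and Greco, a combat-command-badge holder before not a combat-command-badge holder: Sorensen (a combat-command-badge holder) before Greco (not a combat-command-badge holder).
Among Espinoza, Marchetti, Lund and Harlow, by lineal number (lower first): Espinoza, Marchetti and Lund (283) before Harlow (357).
Among Espinoza, Marchetti and Lund, by date of rank (later first): Espinoza (14 Jan 2012) before Marchetti and Lund (2 May 2010).
Marchetti and Lund are each a combat-command-badge holder, so the next rule applies.
Among Marchetti and Lund, by total federal service (higher first): Marchetti (34 years) before Lund (5 years).
Full order: Sorensen, Greco, Ferreira, Espinoza, Marchetti, Lund, Harlow, Sato.

Sorensen, Greco, Ferreira, Espinoza, Marchetti, Lund, Harlow, Sato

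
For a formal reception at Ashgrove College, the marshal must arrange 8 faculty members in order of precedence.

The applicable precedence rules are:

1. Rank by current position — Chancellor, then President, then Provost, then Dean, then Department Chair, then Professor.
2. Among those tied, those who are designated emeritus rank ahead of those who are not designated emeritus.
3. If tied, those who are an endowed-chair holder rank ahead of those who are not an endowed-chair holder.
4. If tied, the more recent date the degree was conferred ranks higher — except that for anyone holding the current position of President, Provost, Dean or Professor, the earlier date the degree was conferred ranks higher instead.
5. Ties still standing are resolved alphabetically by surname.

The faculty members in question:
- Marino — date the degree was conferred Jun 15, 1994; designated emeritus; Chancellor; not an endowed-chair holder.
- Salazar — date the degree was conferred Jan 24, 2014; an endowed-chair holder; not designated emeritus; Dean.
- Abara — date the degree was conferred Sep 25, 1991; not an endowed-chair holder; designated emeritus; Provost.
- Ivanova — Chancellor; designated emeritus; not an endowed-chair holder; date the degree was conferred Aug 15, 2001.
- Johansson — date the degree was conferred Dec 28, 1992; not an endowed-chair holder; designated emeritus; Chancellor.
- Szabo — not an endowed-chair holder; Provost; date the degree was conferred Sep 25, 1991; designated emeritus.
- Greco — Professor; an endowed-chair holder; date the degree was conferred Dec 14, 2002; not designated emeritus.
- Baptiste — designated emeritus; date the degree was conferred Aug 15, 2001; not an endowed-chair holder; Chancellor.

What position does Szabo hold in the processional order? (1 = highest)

By current position: Baptiste, Ivanova, Marino and Johansson (Chancellor); then Abara and Szabo (Provost); then Salazar (Dean); then Greco (Professor).
Baptiste, Ivanova, Marino and Johansson are each designated emeritus, so the next rule applies.
Baptiste, Ivanova, Marino and Johansson are each not an endowed-chair holder, so the next rule applies.
Among Baptiste, Ivanova, Marino and Johansson, by date the degree was conferred (later first): Baptiste and Ivanova (Aug 15, 2001) before Marino (Jun 15, 1994) before Johansson (Dec 28, 1992).
Among Baptiste and Ivanova, alphabetically by surname: Baptiste before Ivanova.
Abara and Szabo are each designated emeritus, so the next rule applies.
Abara and Szabo are each not an endowed-chair holder, so the next rule applies.
Abara and Szabo both have date the degree was conferred Sep 25, 1991, so the next rule applies.
Among Abara and Szabo, alphabetically by surname: Abara before Szabo.
Order: Baptiste, Ivanova, Marino, Johansson, Abara, Szabo, Salazar, Greco. So position 6.

6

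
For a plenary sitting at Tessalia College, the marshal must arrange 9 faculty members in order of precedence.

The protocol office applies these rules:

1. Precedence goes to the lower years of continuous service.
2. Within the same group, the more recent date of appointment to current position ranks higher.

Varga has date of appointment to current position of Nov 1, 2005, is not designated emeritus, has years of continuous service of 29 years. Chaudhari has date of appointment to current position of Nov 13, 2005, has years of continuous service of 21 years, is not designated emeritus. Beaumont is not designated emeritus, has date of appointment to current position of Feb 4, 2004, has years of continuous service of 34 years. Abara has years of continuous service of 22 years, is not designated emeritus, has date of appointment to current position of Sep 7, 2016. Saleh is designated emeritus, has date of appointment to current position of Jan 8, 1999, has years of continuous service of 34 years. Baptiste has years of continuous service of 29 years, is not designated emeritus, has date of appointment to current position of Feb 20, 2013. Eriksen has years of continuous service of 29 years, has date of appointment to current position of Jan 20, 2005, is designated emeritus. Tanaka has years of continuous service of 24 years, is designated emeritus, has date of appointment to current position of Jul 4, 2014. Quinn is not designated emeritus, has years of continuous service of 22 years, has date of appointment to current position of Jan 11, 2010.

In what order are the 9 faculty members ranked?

By years of continuous service (lower first): Chaudhari (21 years); then Abara and Quinn (both 22 years); then Tanaka (24 years); then Baptiste, Varga and Eriksen (each 29 years); then Beaumont and Saleh (both 34 years).
Among Abara and Quinn, by date of appointment to current position (later first): Abara (Sep 7, 2016) before Quinn (Jan 11, 2010).
Among Baptiste, Varga and Eriksen, by date of appointment to current position (later first): Baptiste (Feb 20, 2013) before Varga (Nov 1, 2005) before Eriksen (Jan 20, 2005).
Among Beaumont and Saleh, by date of appointment to current position (later first): Beaumont (Feb 4, 2004) before Saleh (Jan 8, 1999).
Full order: Chaudhari, Abara, Quinn, Tanaka, Baptiste, Varga, Eriksen, Beaumont, Saleh.

Chaudhari, Abara, Quinn, Tanaka, Baptiste, Varga, Eriksen, Beaumont, Saleh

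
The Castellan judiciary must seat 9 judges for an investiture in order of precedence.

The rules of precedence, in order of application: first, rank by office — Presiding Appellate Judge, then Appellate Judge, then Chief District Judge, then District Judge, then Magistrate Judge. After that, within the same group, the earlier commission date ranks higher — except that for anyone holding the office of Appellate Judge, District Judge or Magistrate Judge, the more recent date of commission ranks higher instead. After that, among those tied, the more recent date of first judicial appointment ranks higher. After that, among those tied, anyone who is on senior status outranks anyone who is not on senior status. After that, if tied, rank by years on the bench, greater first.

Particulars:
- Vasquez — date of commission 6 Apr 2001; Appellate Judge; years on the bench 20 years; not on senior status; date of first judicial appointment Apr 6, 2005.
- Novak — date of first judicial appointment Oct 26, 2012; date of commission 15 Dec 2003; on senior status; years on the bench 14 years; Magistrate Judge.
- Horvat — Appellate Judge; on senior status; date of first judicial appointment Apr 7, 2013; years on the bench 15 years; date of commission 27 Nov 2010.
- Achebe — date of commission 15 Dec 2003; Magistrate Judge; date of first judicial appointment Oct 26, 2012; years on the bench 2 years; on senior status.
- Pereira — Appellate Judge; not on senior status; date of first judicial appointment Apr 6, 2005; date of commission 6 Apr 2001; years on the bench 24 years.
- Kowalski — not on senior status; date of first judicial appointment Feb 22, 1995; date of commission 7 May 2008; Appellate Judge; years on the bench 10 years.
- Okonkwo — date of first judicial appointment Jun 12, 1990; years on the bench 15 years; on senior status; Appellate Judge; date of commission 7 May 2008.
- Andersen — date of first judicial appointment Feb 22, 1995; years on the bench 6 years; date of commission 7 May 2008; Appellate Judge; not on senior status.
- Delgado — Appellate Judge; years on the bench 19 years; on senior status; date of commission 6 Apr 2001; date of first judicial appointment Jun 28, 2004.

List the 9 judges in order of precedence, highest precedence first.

By office: Horvat, Kowalski, Andersen, Okonkwo, Pereira, Vasquez and Delgado (Appellate Judge); then Novak and Achebe (Magistrate Judge).
Among Horvat, Kowalski, Andersen, Okonkwo, Pereira, Vasquez and Delgado, by date of commission (later first) (reversed rule for this group): Horvat (27 Nov 2010) before Kowalski, Andersen and Okonkwo (7 May 2008) before Pereira, Vasquez and Delgado (6 Apr 2001).
Among Kowalski, Andersen and Okonkwo, by date of first judicial appointment (later first): Kowalski and Andersen (Feb 22, 1995) before Okonkwo (Jun 12, 1990).
Kowalski and Andersen are each not on senior status, so the next rule applies.
Among Kowalski and Andersen, by years on the bench (higher first): Kowalski (10 years) before Andersen (6 years).
Among Pereira, Vasquez and Delgado, by date of first judicial appointment (later first): Pereira and Vasquez (Apr 6, 2005) before Delgado (Jun 28, 2004).
Pereira and Vasquez are each not on senior status, so the next rule applies.
Among Pereira and Vasquez, by years on the bench (higher first): Pereira (24 years) before Vasquez (20 years).
Novak and Achebe both have date of commission 15 Dec 2003, so the next rule applies.
Novak and Achebe both have date of first judicial appointment Oct 26, 2012, so the next rule applies.
Novak and Achebe are each on senior status, so the next rule applies.
Among Novak and Achebe, by years on the bench (higher first): Novak (14 years) before Achebe (2 years).
Full order: Horvat, Kowalski, Andersen, Okonkwo, Pereira, Vasquez, Delgado, Novak, Achebe.

Horvat, Kowalski, Andersen, Okonkwo, Pereira, Vasquez, Delgado, Novak, Achebe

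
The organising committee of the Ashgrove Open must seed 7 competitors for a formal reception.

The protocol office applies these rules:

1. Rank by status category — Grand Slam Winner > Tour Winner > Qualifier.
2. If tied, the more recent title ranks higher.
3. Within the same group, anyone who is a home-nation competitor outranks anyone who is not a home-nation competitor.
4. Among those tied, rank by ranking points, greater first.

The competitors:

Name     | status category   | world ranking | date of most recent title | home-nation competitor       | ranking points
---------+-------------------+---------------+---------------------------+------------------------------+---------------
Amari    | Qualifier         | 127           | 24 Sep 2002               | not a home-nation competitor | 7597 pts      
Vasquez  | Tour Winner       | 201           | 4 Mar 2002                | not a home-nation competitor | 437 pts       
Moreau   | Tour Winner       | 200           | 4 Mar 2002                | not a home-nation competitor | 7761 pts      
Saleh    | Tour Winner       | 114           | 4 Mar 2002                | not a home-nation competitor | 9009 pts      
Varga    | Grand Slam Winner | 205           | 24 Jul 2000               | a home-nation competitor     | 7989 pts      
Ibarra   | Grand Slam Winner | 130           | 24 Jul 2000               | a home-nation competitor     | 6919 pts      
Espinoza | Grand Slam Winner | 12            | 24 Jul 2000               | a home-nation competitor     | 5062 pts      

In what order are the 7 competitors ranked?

Varga, Ibarra, Espinoza, Saleh, Moreau, Vasquez, Amari

By status category: Varga, Ibarra and Espinoza (Grand Slam Winner); then Saleh, Moreau and Vasquez (Tour Winner); then Amari (Qualifier).
Varga, Ibarra and Espinoza all have date of most recent title 24 Jul 2000, so the next rule applies.
Varga, Ibarra and Espinoza are each a home-nation competitor, so the next rule applies.
Among Varga, Ibarra and Espinoza, by ranking points (higher first): Varga (7989 pts) before Ibarra (6919 pts) before Espinoza (5062 pts).
Saleh, Moreau and Vasquez all have date of most recent title 4 Mar 2002, so the next rule applies.
Saleh, Moreau and Vasquez are each not a home-nation competitor, so the next rule applies.
Among Saleh, Moreau and Vasquez, by ranking points (higher first): Saleh (9009 pts) before Moreau (7761 pts) before Vasquez (437 pts).
Full order: Varga, Ibarra, Espinoza, Saleh, Moreau, Vasquez, Amari.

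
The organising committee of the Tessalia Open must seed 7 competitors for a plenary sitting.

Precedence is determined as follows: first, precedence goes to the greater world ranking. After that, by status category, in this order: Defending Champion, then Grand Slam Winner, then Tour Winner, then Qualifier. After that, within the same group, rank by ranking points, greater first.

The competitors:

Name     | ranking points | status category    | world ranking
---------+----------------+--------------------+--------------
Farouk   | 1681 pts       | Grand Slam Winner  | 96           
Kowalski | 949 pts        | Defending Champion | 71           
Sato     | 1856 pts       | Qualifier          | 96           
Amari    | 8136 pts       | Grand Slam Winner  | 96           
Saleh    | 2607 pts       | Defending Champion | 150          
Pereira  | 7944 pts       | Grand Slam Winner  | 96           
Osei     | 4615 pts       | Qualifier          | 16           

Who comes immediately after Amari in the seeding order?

By world ranking (higher first): Saleh (150); then Amari, Pereira, Farouk and Sato (each 96); then Kowalski (71); then Osei (16).
Among Amari, Pereira, Farouk and Sato, by status category: Amari, Pereira and Farouk (Grand Slam Winner) before Sato (Qualifier).
Among Amari, Pereira and Farouk, by ranking points (higher first): Amari (8136 pts) before Pereira (7944 pts) before Farouk (1681 pts).
Order: Saleh, Amari, Pereira, Farouk, Sato, Kowalski, Osei.

Pereira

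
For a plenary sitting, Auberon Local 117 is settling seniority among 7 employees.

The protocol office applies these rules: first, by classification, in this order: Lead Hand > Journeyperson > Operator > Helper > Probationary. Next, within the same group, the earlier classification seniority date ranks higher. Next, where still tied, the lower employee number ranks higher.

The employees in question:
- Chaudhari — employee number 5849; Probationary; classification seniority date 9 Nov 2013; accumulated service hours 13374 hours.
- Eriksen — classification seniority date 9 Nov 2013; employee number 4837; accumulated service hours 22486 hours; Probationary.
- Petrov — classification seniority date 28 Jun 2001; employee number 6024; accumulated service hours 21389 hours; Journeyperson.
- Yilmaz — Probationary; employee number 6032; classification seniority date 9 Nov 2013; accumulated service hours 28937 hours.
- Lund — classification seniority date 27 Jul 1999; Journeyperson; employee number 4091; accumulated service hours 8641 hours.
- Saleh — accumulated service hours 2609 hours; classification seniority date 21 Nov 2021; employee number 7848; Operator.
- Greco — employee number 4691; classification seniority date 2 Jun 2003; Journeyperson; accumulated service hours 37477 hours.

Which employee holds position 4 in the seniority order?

By classification: Lund, Petrov and Greco (Journeyperson); then Saleh (Operator); then Eriksen, Chaudhari and Yilmaz (Probationary).
Among Lund, Petrov and Greco, by classification seniority date (earlier first): Lund (27 Jul 1999) before Petrov (28 Jun 2001) before Greco (2 Jun 2003).
Eriksen, Chaudhari and Yilmaz all have classification seniority date 9 Nov 2013, so the next rule applies.
Among Eriksen, Chaudhari and Yilmaz, by employee number (lower first): Eriksen (4837) before Chaudhari (5849) before Yilmaz (6032).
Order: Lund, Petrov, Greco, Saleh, Eriksen, Chaudhari, Yilmaz.

Saleh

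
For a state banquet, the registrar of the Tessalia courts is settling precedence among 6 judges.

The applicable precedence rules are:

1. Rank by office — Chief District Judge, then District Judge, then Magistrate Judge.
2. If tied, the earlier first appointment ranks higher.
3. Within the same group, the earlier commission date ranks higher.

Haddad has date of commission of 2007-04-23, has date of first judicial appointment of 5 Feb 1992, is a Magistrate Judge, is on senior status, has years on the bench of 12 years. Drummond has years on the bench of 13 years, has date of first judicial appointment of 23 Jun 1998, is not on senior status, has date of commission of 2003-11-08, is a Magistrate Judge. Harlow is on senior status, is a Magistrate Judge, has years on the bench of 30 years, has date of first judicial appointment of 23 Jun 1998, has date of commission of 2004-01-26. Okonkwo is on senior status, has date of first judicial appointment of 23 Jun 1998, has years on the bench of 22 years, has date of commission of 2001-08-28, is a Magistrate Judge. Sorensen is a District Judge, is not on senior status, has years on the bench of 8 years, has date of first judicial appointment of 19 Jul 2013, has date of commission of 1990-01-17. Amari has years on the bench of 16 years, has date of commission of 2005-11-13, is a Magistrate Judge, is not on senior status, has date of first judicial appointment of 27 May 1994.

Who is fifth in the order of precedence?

Drummond

By office: Sorensen (District Judge); then Haddad, Amari, Okonkwo, Drummond and Harlow (Magistrate Judge).
Among Haddad, Amari, Okonkwo, Drummond and Harlow, by date of first judicial appointment (earlier first): Haddad (5 Feb 1992) before Amari (27 May 1994) before Okonkwo, Drummond and Harlow (23 Jun 1998).
Among Okonkwo, Drummond and Harlow, by date of commission (earlier first): Okonkwo (2001-08-28) before Drummond (2003-11-08) before Harlow (2004-01-26).
Order: Sorensen, Haddad, Amari, Okonkwo, Drummond, Harlow.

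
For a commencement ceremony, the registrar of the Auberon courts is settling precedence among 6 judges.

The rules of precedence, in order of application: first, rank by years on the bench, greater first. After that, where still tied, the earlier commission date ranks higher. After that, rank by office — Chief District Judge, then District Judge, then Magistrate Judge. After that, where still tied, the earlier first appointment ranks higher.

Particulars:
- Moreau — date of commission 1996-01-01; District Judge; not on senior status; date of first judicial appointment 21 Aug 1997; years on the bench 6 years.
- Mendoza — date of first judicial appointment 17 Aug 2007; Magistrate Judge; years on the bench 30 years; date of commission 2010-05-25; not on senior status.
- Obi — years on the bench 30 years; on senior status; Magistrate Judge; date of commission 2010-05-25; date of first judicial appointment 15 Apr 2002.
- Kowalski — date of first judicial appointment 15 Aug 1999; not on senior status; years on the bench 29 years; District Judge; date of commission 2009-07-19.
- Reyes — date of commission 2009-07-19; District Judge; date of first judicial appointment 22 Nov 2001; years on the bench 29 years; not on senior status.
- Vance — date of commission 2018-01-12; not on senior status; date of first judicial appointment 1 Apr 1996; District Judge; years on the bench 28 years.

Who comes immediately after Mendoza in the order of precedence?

Kowalski

By years on the bench (higher first): Obi and Mendoza (both 30 years); then Kowalski and Reyes (both 29 years); then Vance (28 years); then Moreau (6 years).
Obi and Mendoza both have date of commission 2010-05-25, so the next rule applies.
Obi and Mendoza are each Magistrate Judge, so the next rule applies.
Among Obi and Mendoza, by date of first judicial appointment (earlier first): Obi (15 Apr 2002) before Mendoza (17 Aug 2007).
Kowalski and Reyes both have date of commission 2009-07-19, so the next rule applies.
Kowalski and Reyes are each District Judge, so the next rule applies.
Among Kowalski and Reyes, by date of first judicial appointment (earlier first): Kowalski (15 Aug 1999) before Reyes (22 Nov 2001).
Order: Obi, Mendoza, Kowalski, Reyes, Vance, Moreau.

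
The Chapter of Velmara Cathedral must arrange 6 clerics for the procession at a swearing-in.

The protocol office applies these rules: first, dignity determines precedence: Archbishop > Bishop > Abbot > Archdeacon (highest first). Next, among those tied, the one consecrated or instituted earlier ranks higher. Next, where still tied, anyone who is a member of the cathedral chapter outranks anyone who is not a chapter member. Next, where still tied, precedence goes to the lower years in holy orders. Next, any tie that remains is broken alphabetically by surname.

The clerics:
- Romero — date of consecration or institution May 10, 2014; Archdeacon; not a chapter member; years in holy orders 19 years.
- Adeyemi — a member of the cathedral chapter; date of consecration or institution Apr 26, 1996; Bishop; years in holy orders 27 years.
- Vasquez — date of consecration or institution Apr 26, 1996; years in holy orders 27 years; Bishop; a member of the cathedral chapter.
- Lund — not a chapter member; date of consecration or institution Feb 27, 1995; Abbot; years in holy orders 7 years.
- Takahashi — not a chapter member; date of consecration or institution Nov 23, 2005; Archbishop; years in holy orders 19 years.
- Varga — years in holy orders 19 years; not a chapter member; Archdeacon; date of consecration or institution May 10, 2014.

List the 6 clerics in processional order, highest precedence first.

By dignity: Takahashi (Archbishop); then Adeyemi and Vasquez (Bishop); then Lund (Abbot); then Romero and Varga (Archdeacon).
Adeyemi and Vasquez both have date of consecration or institution Apr 26, 1996, so the next rule applies.
Adeyemi and Vasquez are each a member of the cathedral chapter, so the next rule applies.
Adeyemi and Vasquez both have years in holy orders 27 years, so the next rule applies.
Among Adeyemi and Vasquez, alphabetically by surname: Adeyemi before Vasquez.
Romero and Varga both have date of consecration or institution May 10, 2014, so the next rule applies.
Romero and Varga are each not a chapter member, so the next rule applies.
Romero and Varga both have years in holy orders 19 years, so the next rule applies.
Among Romero and Varga, alphabetically by surname: Romero before Varga.
Full order: Takahashi, Adeyemi, Vasquez, Lund, Romero, Varga.

Takahashi, Adeyemi, Vasquez, Lund, Romero, Varga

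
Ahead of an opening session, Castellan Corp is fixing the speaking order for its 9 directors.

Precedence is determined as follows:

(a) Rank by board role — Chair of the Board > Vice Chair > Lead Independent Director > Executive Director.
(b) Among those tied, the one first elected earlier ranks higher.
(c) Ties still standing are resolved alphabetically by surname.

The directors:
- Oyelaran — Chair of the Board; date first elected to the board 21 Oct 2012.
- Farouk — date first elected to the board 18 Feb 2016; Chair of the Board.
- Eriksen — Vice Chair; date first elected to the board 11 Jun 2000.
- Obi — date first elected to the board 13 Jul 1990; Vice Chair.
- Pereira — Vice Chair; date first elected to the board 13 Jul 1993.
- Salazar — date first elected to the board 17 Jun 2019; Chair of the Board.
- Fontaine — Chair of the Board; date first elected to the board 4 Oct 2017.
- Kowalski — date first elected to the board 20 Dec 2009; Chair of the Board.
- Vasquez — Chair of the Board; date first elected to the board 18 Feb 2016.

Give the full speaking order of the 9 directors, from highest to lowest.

By board role: Kowalski, Oyelaran, Farouk, Vasquez, Fontaine and Salazar (Chair of the Board); then Obi, Pereira and Eriksen (Vice Chair).
Among Kowalski, Oyelaran, Farouk, Vasquez, Fontaine and Salazar, by date first elected to the board (earlier first): Kowalski (20 Dec 2009) before Oyelaran (21 Oct 2012) before Farouk and Vasquez (18 Feb 2016) before Fontaine (4 Oct 2017) before Salazar (17 Jun 2019).
Among Farouk and Vasquez, alphabetically by surname: Farouk before Vasquez.
Among Obi, Pereira and Eriksen, by date first elected to the board (earlier first): Obi (13 Jul 1990) before Pereira (13 Jul 1993) before Eriksen (11 Jun 2000).
Full order: Kowalski, Oyelaran, Farouk, Vasquez, Fontaine, Salazar, Obi, Pereira, Eriksen.

Kowalski, Oyelaran, Farouk, Vasquez, Fontaine, Salazar, Obi, Pereira, Eriksen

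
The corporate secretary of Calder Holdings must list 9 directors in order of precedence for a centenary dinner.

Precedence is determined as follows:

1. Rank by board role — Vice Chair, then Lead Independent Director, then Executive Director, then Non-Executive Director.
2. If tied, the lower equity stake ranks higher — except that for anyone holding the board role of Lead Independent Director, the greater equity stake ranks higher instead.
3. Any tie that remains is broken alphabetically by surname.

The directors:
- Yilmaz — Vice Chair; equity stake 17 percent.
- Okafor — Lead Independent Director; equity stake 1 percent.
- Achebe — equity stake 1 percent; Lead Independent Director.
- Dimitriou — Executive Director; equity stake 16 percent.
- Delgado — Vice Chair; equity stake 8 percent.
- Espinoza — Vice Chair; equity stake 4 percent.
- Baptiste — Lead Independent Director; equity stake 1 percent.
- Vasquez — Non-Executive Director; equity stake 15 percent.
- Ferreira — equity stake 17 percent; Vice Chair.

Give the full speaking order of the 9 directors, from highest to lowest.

Espinoza, Delgado, Ferreira, Yilmaz, Achebe, Baptiste, Okafor, Dimitriou, Vasquez

By board role: Espinoza, Delgado, Ferreira and Yilmaz (Vice Chair); then Achebe, Baptiste and Okafor (Lead Independent Director); then Dimitriou (Executive Director); then Vasquez (Non-Executive Director).
Among Espinoza, Delgado, Ferreira and Yilmaz, by equity stake (lower first): Espinoza (4 percent) before Delgado (8 percent) before Ferreira and Yilmaz (17 percent).
Among Ferreira and Yilmaz, alphabetically by surname: Ferreira before Yilmaz.
Achebe, Baptiste and Okafor all have equity stake 1 percent, so the next rule applies.
Among Achebe, Baptiste and Okafor, alphabetically by surname: Achebe before Baptiste before Okafor.
Full order: Espinoza, Delgado, Ferreira, Yilmaz, Achebe, Baptiste, Okafor, Dimitriou, Vasquez.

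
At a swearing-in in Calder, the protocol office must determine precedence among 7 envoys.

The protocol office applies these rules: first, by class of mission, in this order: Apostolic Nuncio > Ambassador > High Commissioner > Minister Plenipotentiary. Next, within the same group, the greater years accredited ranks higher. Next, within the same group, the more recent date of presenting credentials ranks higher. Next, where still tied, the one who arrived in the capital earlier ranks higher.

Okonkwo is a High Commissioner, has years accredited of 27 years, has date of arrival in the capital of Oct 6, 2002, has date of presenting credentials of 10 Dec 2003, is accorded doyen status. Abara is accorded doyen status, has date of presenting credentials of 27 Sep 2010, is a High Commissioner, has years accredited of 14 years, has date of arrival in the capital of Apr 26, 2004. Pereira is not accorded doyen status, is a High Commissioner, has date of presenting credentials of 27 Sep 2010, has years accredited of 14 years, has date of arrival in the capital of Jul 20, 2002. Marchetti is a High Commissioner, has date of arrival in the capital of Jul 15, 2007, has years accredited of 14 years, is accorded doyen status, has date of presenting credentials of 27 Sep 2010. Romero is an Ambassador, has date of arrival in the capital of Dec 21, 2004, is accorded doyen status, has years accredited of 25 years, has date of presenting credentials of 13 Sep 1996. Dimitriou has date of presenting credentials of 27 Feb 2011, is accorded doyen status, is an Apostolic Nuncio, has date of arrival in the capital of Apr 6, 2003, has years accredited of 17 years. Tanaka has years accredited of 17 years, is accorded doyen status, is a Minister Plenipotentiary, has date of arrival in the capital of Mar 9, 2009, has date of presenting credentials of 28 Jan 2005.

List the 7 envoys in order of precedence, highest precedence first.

By class of mission: Dimitriou (Apostolic Nuncio); then Romero (Ambassador); then Okonkwo, Pereira, Abara and Marchetti (High Commissioner); then Tanaka (Minister Plenipotentiary).
Among Okonkwo, Pereira, Abara and Marchetti, by years accredited (higher first): Okonkwo (27 years) before Pereira, Abara and Marchetti (14 years).
Pereira, Abara and Marchetti all have date of presenting credentials 27 Sep 2010, so the next rule applies.
Among Pereira, Abara and Marchetti, by date of arrival in the capital (earlier first): Pereira (Jul 20, 2002) before Abara (Apr 26, 2004) before Marchetti (Jul 15, 2007).
Full order: Dimitriou, Romero, Okonkwo, Pereira, Abara, Marchetti, Tanaka.

Dimitriou, Romero, Okonkwo, Pereira, Abara, Marchetti, Tanaka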